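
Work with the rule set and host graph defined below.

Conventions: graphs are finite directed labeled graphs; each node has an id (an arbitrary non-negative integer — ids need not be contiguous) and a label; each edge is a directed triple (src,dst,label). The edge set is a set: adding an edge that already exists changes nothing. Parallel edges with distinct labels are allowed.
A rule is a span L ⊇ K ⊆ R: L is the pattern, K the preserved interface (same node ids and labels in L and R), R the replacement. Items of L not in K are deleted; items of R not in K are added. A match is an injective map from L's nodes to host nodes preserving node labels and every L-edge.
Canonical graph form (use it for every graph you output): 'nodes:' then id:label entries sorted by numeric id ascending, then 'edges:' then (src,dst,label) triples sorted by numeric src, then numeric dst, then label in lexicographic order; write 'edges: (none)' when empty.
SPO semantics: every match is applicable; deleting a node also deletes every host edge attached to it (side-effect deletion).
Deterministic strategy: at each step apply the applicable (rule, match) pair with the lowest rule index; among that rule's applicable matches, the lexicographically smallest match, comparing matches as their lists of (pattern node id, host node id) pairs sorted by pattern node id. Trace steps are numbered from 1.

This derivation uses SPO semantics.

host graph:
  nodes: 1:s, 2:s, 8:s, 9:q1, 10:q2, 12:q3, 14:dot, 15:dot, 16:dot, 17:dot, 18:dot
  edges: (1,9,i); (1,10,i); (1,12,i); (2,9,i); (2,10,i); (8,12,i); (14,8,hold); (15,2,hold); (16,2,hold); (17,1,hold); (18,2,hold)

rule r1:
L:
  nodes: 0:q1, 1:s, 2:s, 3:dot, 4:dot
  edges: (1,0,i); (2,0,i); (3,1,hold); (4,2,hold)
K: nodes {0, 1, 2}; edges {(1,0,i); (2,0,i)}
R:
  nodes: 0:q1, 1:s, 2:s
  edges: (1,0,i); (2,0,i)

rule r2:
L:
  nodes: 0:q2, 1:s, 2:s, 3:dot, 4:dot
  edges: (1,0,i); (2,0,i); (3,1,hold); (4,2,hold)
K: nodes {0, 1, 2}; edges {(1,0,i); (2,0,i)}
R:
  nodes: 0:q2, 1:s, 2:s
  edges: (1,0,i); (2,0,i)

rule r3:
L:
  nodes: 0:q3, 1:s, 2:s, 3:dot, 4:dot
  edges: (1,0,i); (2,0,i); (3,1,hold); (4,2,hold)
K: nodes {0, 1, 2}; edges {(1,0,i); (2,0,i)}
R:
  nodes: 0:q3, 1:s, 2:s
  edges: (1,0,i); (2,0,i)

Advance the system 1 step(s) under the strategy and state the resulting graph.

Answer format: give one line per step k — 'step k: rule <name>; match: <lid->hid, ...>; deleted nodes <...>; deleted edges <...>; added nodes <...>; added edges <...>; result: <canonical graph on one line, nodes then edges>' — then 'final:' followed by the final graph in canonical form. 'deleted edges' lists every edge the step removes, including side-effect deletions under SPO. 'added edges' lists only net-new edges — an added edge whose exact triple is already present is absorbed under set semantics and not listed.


step 1: rule r1; match: 0->9, 1->1, 2->2, 3->17, 4->15; deleted nodes 15, 17; deleted edges (15,2,hold); (17,1,hold); added nodes (none); added edges (none); result: nodes: 1:s, 2:s, 8:s, 9:q1, 10:q2, 12:q3, 14:dot, 16:dot, 18:dot edges: (1,9,i); (1,10,i); (1,12,i); (2,9,i); (2,10,i); (8,12,i); (14,8,hold); (16,2,hold); (18,2,hold)
final:
nodes: 1:s, 2:s, 8:s, 9:q1, 10:q2, 12:q3, 14:dot, 16:dot, 18:dot
edges: (1,9,i); (1,10,i); (1,12,i); (2,9,i); (2,10,i); (8,12,i); (14,8,hold); (16,2,hold); (18,2,hold)


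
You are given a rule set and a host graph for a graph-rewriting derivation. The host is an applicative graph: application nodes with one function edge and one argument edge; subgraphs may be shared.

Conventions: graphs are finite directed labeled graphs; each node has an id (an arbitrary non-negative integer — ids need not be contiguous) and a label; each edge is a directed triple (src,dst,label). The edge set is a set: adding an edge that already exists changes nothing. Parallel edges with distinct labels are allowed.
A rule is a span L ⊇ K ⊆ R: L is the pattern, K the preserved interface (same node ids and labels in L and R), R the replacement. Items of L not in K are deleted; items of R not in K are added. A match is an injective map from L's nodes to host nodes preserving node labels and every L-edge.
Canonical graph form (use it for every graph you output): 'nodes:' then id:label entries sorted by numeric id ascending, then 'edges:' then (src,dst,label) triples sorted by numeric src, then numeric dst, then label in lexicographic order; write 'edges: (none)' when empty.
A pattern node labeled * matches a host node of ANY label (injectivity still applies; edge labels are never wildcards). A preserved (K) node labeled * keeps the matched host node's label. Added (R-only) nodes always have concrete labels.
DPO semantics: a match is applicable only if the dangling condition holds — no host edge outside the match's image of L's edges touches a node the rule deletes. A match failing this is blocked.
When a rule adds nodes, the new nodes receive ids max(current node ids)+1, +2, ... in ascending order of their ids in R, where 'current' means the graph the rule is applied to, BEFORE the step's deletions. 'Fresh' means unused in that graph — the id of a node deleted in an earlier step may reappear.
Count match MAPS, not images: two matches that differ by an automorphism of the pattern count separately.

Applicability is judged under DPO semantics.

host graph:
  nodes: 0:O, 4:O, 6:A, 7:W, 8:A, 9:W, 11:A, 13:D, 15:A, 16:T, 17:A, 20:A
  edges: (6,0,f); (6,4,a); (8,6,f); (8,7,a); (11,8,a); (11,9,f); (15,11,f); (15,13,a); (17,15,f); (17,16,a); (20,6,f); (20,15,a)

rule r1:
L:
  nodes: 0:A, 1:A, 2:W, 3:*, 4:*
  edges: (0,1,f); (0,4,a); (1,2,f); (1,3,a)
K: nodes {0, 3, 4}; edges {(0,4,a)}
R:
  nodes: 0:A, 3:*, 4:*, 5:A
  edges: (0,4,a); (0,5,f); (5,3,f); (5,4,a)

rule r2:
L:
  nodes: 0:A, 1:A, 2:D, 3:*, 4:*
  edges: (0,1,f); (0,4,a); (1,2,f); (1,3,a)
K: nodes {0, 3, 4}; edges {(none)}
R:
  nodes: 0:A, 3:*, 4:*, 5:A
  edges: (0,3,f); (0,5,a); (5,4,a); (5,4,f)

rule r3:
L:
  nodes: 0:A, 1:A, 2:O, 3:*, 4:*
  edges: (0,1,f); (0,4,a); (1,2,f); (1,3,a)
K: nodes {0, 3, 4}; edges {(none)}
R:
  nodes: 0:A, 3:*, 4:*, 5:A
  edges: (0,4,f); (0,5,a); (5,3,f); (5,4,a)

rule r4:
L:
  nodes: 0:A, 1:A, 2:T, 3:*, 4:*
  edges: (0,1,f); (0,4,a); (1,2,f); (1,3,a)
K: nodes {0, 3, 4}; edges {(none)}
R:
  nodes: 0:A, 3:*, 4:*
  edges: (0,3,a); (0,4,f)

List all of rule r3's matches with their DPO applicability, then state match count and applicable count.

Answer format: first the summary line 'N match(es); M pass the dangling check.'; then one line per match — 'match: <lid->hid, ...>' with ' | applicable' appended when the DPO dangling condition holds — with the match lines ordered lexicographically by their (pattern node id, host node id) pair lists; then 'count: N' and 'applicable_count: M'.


2 match(es); 0 pass the dangling check.
match: 0->8, 1->6, 2->0, 3->4, 4->7
match: 0->20, 1->6, 2->0, 3->4, 4->15
count: 2
applicable_count: 0


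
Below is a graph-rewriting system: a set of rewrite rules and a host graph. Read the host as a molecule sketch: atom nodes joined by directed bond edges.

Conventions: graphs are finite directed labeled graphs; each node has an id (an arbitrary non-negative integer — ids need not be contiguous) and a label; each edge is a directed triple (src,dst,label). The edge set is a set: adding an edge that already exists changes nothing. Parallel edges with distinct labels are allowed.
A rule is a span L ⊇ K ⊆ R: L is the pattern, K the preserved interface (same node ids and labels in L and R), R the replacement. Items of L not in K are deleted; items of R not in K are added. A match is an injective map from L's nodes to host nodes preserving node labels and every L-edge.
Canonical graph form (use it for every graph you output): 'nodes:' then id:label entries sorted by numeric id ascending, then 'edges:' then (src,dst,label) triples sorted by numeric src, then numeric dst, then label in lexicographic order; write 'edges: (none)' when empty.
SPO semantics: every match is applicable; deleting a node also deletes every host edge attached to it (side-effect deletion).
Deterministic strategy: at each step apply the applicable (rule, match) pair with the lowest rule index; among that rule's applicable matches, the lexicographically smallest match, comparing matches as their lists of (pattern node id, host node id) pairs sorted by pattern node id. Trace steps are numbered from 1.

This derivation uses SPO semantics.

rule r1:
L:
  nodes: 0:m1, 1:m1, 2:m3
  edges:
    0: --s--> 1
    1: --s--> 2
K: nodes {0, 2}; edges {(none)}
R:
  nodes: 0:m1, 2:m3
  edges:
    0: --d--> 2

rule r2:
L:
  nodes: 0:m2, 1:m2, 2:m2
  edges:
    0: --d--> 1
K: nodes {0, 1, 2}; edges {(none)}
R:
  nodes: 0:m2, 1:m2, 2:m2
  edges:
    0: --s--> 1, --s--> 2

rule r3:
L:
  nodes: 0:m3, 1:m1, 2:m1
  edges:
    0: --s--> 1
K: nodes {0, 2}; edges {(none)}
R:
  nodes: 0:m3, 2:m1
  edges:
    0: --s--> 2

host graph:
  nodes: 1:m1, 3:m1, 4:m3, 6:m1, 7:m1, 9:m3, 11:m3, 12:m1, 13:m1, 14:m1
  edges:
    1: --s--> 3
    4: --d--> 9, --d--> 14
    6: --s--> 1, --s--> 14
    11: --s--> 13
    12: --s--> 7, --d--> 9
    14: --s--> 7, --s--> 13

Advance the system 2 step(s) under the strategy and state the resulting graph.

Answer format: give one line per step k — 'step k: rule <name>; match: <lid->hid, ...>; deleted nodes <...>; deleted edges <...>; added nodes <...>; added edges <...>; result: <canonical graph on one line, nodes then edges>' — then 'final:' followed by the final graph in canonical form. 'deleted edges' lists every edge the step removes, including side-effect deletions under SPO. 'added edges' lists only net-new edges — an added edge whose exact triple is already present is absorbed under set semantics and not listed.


step 1: rule r3; match: 0->11, 1->13, 2->1; deleted nodes 13; deleted edges (11,13,s); (14,13,s); added nodes (none); added edges (11,1,s); result: nodes: 1:m1, 3:m1, 4:m3, 6:m1, 7:m1, 9:m3, 11:m3, 12:m1, 14:m1 edges: (1,3,s); (4,9,d); (4,14,d); (6,1,s); (6,14,s); (11,1,s); (12,7,s); (12,9,d); (14,7,s)
step 2: rule r3; match: 0->11, 1->1, 2->3; deleted nodes 1; deleted edges (1,3,s); (6,1,s); (11,1,s); added nodes (none); added edges (11,3,s); result: nodes: 3:m1, 4:m3, 6:m1, 7:m1, 9:m3, 11:m3, 12:m1, 14:m1 edges: (4,9,d); (4,14,d); (6,14,s); (11,3,s); (12,7,s); (12,9,d); (14,7,s)
final:
nodes: 3:m1, 4:m3, 6:m1, 7:m1, 9:m3, 11:m3, 12:m1, 14:m1
edges: (4,9,d); (4,14,d); (6,14,s); (11,3,s); (12,7,s); (12,9,d); (14,7,s)


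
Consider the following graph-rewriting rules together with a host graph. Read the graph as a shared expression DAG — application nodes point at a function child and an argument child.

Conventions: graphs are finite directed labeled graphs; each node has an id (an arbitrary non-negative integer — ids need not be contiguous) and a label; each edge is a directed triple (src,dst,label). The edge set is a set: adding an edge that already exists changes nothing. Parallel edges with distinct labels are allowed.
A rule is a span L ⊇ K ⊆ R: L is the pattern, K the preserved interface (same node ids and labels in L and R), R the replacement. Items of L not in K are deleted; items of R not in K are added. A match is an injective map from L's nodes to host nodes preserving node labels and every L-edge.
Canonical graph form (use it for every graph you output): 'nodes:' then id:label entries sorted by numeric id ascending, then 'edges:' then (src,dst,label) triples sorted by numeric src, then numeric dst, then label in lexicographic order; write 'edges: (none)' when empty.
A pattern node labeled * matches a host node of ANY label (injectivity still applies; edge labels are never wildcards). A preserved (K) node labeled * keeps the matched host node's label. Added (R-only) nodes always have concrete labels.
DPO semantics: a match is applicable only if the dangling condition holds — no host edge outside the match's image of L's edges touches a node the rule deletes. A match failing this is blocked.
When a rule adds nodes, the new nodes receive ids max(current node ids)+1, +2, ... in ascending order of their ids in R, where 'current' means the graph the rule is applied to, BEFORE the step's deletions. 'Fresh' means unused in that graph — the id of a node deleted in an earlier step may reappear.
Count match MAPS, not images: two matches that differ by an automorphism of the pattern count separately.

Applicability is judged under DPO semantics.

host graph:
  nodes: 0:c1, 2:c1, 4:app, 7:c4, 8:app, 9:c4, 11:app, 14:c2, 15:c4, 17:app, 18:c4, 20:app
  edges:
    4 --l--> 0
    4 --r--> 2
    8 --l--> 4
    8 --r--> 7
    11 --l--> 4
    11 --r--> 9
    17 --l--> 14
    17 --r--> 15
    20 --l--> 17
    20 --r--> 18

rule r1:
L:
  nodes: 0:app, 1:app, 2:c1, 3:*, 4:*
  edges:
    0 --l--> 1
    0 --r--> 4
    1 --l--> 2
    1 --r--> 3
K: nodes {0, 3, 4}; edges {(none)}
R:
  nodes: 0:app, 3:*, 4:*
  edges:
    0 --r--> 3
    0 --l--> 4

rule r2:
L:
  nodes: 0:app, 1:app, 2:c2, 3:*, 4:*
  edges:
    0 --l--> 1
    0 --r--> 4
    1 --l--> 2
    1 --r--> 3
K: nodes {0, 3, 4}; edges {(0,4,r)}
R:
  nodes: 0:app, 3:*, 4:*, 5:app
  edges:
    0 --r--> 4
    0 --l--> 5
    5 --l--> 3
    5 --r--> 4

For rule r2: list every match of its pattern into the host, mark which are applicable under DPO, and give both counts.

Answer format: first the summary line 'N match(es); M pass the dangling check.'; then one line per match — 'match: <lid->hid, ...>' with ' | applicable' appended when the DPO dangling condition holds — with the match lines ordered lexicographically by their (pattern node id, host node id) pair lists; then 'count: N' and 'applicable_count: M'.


1 match(es); 1 pass the dangling check.
match: 0->20, 1->17, 2->14, 3->15, 4->18 | applicable
count: 1
applicable_count: 1


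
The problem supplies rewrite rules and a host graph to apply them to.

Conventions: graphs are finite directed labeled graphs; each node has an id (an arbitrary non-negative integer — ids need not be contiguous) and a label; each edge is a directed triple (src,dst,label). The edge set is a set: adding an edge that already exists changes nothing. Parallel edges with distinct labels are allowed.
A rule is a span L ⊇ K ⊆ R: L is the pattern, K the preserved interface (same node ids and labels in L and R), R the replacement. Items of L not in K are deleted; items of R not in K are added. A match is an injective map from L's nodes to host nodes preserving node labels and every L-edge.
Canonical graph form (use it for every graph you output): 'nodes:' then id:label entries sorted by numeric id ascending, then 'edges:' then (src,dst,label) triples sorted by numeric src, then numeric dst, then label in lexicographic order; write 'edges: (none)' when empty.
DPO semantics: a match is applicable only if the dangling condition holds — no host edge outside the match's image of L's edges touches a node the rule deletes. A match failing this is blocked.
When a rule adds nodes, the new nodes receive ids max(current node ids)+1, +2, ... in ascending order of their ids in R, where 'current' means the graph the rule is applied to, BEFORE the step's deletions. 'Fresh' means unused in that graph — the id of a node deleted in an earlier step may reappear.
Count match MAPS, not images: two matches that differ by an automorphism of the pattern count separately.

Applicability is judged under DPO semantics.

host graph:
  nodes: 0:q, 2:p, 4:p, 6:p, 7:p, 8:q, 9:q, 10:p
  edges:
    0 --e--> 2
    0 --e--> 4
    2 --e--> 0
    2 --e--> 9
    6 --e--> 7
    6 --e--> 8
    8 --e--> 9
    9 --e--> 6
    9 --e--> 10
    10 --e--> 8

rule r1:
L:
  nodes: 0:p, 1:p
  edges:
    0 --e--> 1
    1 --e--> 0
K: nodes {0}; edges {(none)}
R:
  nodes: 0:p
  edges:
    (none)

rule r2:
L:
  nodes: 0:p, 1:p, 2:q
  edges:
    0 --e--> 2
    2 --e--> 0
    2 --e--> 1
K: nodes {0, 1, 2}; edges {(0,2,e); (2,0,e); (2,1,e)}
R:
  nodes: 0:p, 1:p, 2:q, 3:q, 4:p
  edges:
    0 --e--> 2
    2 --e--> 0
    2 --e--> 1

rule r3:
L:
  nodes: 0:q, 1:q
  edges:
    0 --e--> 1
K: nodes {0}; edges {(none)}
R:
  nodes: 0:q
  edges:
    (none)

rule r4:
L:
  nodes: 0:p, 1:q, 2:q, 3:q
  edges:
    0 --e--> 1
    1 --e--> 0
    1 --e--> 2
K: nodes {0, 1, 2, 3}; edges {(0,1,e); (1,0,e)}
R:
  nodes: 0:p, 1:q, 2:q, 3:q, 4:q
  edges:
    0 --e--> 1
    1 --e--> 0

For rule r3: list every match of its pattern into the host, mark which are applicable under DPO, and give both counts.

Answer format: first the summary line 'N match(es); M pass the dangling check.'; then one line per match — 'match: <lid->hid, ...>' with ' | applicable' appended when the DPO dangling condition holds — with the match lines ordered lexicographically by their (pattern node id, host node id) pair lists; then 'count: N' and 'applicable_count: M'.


1 match(es); 0 pass the dangling check.
match: 0->8, 1->9
count: 1
applicable_count: 0


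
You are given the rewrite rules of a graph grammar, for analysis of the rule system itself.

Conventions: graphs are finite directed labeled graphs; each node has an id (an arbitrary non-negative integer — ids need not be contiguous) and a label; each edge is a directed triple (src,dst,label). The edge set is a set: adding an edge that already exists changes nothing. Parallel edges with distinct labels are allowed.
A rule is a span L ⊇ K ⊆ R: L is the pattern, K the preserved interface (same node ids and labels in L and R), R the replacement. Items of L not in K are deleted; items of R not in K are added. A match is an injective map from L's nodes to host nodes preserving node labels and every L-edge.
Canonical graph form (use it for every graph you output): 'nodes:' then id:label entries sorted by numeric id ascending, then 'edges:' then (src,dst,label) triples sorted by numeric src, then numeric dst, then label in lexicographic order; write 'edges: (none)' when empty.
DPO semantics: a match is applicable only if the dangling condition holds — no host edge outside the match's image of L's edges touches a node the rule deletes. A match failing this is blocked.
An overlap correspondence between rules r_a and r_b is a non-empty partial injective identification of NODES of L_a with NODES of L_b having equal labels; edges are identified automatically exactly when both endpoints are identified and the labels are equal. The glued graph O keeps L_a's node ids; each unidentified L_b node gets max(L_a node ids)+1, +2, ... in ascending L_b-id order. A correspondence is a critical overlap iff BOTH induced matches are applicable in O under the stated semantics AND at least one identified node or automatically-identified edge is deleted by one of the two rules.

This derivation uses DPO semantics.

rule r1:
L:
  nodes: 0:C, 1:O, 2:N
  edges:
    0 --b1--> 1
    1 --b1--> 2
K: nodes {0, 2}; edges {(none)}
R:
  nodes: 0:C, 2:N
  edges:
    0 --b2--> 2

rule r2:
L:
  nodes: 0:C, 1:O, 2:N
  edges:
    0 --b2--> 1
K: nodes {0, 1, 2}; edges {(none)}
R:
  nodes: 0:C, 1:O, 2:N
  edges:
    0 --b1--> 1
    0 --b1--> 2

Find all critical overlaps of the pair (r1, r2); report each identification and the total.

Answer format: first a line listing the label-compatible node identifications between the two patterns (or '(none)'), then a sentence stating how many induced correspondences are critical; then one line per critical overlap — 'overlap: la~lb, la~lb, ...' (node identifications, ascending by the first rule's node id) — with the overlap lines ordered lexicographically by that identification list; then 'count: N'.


label-compatible node identifications between L(r1) and L(r2): 0~0, 1~1, 2~2
0 of the induced correspondences are critical overlaps of r1 and r2.
count: 0


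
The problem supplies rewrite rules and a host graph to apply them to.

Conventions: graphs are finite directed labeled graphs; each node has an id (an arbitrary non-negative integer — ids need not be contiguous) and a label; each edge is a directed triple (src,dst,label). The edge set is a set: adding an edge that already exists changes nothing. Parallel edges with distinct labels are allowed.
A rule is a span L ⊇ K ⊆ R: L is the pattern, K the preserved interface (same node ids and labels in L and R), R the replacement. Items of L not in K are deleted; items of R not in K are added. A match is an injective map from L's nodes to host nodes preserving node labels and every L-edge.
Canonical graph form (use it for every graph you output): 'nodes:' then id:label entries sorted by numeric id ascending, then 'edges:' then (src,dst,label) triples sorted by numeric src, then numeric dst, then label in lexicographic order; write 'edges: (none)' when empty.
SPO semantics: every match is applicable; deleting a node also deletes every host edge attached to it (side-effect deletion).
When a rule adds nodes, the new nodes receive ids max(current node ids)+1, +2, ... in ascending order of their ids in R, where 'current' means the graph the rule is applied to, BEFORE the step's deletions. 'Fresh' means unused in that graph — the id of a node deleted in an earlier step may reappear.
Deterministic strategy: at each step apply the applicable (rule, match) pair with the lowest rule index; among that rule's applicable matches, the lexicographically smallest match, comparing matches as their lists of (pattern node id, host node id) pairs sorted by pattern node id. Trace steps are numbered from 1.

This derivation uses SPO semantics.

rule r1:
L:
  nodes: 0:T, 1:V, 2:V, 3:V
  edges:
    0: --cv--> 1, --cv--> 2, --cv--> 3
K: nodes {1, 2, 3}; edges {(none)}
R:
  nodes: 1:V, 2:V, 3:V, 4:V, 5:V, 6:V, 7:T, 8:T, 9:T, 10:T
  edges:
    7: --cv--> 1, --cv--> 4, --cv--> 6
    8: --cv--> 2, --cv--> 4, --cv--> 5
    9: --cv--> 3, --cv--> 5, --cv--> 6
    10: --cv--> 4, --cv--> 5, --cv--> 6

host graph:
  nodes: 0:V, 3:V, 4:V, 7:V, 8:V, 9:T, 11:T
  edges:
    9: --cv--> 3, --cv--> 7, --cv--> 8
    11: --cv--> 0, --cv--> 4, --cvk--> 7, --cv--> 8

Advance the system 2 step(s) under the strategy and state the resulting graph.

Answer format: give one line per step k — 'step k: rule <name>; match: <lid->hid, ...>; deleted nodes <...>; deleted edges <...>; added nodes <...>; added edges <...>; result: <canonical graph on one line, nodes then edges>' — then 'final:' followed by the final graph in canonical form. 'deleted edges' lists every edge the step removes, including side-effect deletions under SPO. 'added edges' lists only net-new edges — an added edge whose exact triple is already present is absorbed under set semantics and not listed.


step 1: rule r1; match: 0->9, 1->3, 2->7, 3->8; deleted nodes 9; deleted edges (9,3,cv); (9,7,cv); (9,8,cv); added nodes 12, 13, 14, 15, 16, 17, 18; added edges (15,3,cv); (15,12,cv); (15,14,cv); (16,7,cv); (16,12,cv); (16,13,cv); (17,8,cv); (17,13,cv); (17,14,cv); (18,12,cv); (18,13,cv); (18,14,cv); result: nodes: 0:V, 3:V, 4:V, 7:V, 8:V, 11:T, 12:V, 13:V, 14:V, 15:T, 16:T, 17:T, 18:T edges: (11,0,cv); (11,4,cv); (11,7,cvk); (11,8,cv); (15,3,cv); (15,12,cv); (15,14,cv); (16,7,cv); (16,12,cv); (16,13,cv); (17,8,cv); (17,13,cv); (17,14,cv); (18,12,cv); (18,13,cv); (18,14,cv)
step 2: rule r1; match: 0->11, 1->0, 2->4, 3->8; deleted nodes 11; deleted edges (11,0,cv); (11,4,cv); (11,7,cvk); (11,8,cv); added nodes 19, 20, 21, 22, 23, 24, 25; added edges (22,0,cv); (22,19,cv); (22,21,cv); (23,4,cv); (23,19,cv); (23,20,cv); (24,8,cv); (24,20,cv); (24,21,cv); (25,19,cv); (25,20,cv); (25,21,cv); result: nodes: 0:V, 3:V, 4:V, 7:V, 8:V, 12:V, 13:V, 14:V, 15:T, 16:T, 17:T, 18:T, 19:V, 20:V, 21:V, 22:T, 23:T, 24:T, 25:T edges: (15,3,cv); (15,12,cv); (15,14,cv); (16,7,cv); (16,12,cv); (16,13,cv); (17,8,cv); (17,13,cv); (17,14,cv); (18,12,cv); (18,13,cv); (18,14,cv); (22,0,cv); (22,19,cv); (22,21,cv); (23,4,cv); (23,19,cv); (23,20,cv); (24,8,cv); (24,20,cv); (24,21,cv); (25,19,cv); (25,20,cv); (25,21,cv)
final:
nodes: 0:V, 3:V, 4:V, 7:V, 8:V, 12:V, 13:V, 14:V, 15:T, 16:T, 17:T, 18:T, 19:V, 20:V, 21:V, 22:T, 23:T, 24:T, 25:T
edges: (15,3,cv); (15,12,cv); (15,14,cv); (16,7,cv); (16,12,cv); (16,13,cv); (17,8,cv); (17,13,cv); (17,14,cv); (18,12,cv); (18,13,cv); (18,14,cv); (22,0,cv); (22,19,cv); (22,21,cv); (23,4,cv); (23,19,cv); (23,20,cv); (24,8,cv); (24,20,cv); (24,21,cv); (25,19,cv); (25,20,cv); (25,21,cv)


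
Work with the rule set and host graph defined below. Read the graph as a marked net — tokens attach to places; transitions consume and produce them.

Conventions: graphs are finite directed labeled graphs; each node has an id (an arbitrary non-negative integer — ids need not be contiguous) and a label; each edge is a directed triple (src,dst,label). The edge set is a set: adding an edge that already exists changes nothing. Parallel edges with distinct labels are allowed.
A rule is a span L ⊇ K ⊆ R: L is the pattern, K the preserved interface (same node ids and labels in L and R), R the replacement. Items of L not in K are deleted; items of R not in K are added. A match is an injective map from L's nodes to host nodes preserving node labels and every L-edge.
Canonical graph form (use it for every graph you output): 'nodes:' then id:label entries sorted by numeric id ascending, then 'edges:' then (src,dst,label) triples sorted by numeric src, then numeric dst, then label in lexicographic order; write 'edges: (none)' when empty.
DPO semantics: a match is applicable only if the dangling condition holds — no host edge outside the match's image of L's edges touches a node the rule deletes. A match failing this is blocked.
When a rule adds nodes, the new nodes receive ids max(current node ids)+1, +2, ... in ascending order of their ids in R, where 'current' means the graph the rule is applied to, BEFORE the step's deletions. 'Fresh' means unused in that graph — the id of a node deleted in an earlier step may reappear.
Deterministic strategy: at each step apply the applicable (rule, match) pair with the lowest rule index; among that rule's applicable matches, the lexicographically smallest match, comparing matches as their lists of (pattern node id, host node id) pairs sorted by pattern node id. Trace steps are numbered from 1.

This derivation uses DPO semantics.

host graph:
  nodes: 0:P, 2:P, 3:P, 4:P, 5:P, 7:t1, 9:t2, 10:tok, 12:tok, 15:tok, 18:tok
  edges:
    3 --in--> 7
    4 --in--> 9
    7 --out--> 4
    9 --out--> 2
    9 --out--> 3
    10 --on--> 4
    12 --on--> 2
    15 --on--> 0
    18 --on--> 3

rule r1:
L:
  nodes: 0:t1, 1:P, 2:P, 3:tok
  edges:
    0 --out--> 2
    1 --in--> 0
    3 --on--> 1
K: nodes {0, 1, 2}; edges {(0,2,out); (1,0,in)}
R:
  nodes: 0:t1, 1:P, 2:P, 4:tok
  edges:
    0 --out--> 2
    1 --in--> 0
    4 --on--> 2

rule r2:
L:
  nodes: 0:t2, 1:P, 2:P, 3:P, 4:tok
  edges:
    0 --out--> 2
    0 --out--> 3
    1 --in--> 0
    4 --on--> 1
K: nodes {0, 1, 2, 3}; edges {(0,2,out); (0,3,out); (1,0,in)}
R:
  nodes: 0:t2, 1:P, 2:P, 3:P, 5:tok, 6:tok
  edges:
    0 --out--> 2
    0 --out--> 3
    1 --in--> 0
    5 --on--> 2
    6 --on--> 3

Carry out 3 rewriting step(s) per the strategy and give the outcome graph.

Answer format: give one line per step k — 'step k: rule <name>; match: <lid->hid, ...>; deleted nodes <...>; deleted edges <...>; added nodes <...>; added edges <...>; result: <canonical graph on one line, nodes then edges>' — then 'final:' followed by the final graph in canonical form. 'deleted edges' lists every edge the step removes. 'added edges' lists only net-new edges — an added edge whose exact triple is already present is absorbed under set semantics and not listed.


step 1: rule r1; match: 0->7, 1->3, 2->4, 3->18; deleted nodes 18; deleted edges (18,3,on); added nodes 19; added edges (19,4,on); result: nodes: 0:P, 2:P, 3:P, 4:P, 5:P, 7:t1, 9:t2, 10:tok, 12:tok, 15:tok, 19:tok edges: (3,7,in); (4,9,in); (7,4,out); (9,2,out); (9,3,out); (10,4,on); (12,2,on); (15,0,on); (19,4,on)
step 2: rule r2; match: 0->9, 1->4, 2->2, 3->3, 4->10; deleted nodes 10; deleted edges (10,4,on); added nodes 20, 21; added edges (20,2,on); (21,3,on); result: nodes: 0:P, 2:P, 3:P, 4:P, 5:P, 7:t1, 9:t2, 12:tok, 15:tok, 19:tok, 20:tok, 21:tok edges: (3,7,in); (4,9,in); (7,4,out); (9,2,out); (9,3,out); (12,2,on); (15,0,on); (19,4,on); (20,2,on); (21,3,on)
step 3: rule r1; match: 0->7, 1->3, 2->4, 3->21; deleted nodes 21; deleted edges (21,3,on); added nodes 22; added edges (22,4,on); result: nodes: 0:P, 2:P, 3:P, 4:P, 5:P, 7:t1, 9:t2, 12:tok, 15:tok, 19:tok, 20:tok, 22:tok edges: (3,7,in); (4,9,in); (7,4,out); (9,2,out); (9,3,out); (12,2,on); (15,0,on); (19,4,on); (20,2,on); (22,4,on)
final:
nodes: 0:P, 2:P, 3:P, 4:P, 5:P, 7:t1, 9:t2, 12:tok, 15:tok, 19:tok, 20:tok, 22:tok
edges: (3,7,in); (4,9,in); (7,4,out); (9,2,out); (9,3,out); (12,2,on); (15,0,on); (19,4,on); (20,2,on); (22,4,on)


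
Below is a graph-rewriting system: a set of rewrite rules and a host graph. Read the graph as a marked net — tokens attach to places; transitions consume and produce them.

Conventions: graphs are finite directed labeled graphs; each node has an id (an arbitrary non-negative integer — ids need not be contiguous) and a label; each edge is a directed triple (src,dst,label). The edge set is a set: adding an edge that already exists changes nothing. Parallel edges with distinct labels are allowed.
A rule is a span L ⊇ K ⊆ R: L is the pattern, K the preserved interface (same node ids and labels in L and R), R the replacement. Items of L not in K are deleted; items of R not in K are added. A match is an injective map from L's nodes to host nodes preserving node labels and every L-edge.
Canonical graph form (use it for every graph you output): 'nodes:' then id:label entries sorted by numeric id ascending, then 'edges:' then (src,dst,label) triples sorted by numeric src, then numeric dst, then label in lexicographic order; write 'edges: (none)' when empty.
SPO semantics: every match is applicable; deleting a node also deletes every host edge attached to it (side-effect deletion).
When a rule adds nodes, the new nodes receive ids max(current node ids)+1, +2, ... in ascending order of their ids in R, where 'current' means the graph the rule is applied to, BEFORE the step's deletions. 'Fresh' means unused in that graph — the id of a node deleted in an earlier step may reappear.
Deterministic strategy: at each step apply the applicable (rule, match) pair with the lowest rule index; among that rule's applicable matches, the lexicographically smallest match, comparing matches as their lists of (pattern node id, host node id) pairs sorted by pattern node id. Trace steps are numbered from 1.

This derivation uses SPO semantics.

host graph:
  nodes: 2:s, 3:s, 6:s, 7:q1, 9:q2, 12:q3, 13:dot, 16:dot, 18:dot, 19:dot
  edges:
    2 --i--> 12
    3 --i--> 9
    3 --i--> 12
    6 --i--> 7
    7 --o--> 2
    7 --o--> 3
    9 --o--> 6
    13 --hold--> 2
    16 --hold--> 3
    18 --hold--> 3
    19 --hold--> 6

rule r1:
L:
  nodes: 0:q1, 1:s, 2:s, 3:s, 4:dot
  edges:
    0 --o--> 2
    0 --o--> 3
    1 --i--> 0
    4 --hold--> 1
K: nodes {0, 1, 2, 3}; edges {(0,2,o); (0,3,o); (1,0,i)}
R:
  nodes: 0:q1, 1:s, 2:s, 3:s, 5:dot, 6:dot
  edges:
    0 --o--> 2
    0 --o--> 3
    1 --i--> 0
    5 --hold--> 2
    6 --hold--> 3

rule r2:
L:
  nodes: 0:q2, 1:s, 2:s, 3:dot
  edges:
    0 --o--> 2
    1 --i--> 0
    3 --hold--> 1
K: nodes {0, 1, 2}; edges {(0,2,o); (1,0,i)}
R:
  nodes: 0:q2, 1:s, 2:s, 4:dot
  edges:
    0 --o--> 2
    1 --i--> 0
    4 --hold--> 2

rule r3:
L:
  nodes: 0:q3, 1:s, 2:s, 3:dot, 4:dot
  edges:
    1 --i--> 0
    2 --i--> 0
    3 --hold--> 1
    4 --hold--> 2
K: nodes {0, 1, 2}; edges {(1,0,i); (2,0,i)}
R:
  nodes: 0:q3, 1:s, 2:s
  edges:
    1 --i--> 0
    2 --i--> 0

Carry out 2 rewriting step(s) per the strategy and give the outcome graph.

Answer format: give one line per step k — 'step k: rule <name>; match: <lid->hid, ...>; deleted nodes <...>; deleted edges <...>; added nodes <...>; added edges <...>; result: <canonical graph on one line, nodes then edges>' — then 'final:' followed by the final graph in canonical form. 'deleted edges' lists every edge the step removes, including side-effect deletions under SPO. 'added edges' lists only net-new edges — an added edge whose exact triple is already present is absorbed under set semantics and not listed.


step 1: rule r1; match: 0->7, 1->6, 2->2, 3->3, 4->19; deleted nodes 19; deleted edges (19,6,hold); added nodes 20, 21; added edges (20,2,hold); (21,3,hold); result: nodes: 2:s, 3:s, 6:s, 7:q1, 9:q2, 12:q3, 13:dot, 16:dot, 18:dot, 20:dot, 21:dot edges: (2,12,i); (3,9,i); (3,12,i); (6,7,i); (7,2,o); (7,3,o); (9,6,o); (13,2,hold); (16,3,hold); (18,3,hold); (20,2,hold); (21,3,hold)
step 2: rule r2; match: 0->9, 1->3, 2->6, 3->16; deleted nodes 16; deleted edges (16,3,hold); added nodes 22; added edges (22,6,hold); result: nodes: 2:s, 3:s, 6:s, 7:q1, 9:q2, 12:q3, 13:dot, 18:dot, 20:dot, 21:dot, 22:dot edges: (2,12,i); (3,9,i); (3,12,i); (6,7,i); (7,2,o); (7,3,o); (9,6,o); (13,2,hold); (18,3,hold); (20,2,hold); (21,3,hold); (22,6,hold)
final:
nodes: 2:s, 3:s, 6:s, 7:q1, 9:q2, 12:q3, 13:dot, 18:dot, 20:dot, 21:dot, 22:dot
edges: (2,12,i); (3,9,i); (3,12,i); (6,7,i); (7,2,o); (7,3,o); (9,6,o); (13,2,hold); (18,3,hold); (20,2,hold); (21,3,hold); (22,6,hold)


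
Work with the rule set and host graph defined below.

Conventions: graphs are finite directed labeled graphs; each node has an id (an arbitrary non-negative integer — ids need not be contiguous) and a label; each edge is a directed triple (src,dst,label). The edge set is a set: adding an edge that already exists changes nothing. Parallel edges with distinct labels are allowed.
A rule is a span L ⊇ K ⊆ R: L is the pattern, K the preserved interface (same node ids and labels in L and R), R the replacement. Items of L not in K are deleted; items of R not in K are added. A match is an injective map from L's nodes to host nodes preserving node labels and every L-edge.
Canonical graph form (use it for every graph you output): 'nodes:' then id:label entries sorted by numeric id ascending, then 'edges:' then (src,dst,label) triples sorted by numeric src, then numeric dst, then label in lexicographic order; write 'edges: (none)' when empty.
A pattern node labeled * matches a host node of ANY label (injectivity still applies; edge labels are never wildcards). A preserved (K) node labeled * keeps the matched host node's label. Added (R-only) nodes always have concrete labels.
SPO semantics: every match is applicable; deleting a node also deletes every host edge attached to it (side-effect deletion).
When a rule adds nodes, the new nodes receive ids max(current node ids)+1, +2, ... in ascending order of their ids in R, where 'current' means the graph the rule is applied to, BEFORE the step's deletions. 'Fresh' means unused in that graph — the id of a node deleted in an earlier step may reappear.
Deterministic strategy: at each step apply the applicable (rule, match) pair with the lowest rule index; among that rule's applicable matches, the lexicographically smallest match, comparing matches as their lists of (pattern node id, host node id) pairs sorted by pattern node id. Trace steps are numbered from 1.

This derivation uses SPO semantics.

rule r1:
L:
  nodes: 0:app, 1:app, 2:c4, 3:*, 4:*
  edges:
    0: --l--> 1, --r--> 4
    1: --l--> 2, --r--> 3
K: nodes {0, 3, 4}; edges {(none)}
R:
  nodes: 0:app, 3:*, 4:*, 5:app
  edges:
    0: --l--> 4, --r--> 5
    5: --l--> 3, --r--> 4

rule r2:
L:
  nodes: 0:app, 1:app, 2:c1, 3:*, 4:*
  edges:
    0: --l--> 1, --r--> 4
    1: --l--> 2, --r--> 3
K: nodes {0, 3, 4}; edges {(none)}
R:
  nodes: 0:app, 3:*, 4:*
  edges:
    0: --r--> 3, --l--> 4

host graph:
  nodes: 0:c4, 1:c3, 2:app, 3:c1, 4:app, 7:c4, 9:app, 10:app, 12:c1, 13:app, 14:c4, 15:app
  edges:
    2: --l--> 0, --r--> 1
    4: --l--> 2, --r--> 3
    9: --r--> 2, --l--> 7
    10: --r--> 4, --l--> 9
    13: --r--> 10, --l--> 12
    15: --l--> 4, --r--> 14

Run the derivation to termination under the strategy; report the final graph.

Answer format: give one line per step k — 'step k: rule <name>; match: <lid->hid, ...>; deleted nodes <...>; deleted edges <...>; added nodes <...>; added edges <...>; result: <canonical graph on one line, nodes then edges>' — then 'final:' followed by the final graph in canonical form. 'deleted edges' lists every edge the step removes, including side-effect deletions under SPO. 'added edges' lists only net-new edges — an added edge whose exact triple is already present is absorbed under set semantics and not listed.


step 1: rule r1; match: 0->4, 1->2, 2->0, 3->1, 4->3; deleted nodes 0, 2; deleted edges (2,0,l); (2,1,r); (4,2,l); (4,3,r); (9,2,r); added nodes 16; added edges (4,3,l); (4,16,r); (16,1,l); (16,3,r); result: nodes: 1:c3, 3:c1, 4:app, 7:c4, 9:app, 10:app, 12:c1, 13:app, 14:c4, 15:app, 16:app edges: (4,3,l); (4,16,r); (9,7,l); (10,4,r); (10,9,l); (13,10,r); (13,12,l); (15,4,l); (15,14,r); (16,1,l); (16,3,r)
step 2: rule r2; match: 0->15, 1->4, 2->3, 3->16, 4->14; deleted nodes 3, 4; deleted edges (4,3,l); (4,16,r); (10,4,r); (15,4,l); (15,14,r); (16,3,r); added nodes (none); added edges (15,14,l); (15,16,r); result: nodes: 1:c3, 7:c4, 9:app, 10:app, 12:c1, 13:app, 14:c4, 15:app, 16:app edges: (9,7,l); (10,9,l); (13,10,r); (13,12,l); (15,14,l); (15,16,r); (16,1,l)
final:
nodes: 1:c3, 7:c4, 9:app, 10:app, 12:c1, 13:app, 14:c4, 15:app, 16:app
edges: (9,7,l); (10,9,l); (13,10,r); (13,12,l); (15,14,l); (15,16,r); (16,1,l)


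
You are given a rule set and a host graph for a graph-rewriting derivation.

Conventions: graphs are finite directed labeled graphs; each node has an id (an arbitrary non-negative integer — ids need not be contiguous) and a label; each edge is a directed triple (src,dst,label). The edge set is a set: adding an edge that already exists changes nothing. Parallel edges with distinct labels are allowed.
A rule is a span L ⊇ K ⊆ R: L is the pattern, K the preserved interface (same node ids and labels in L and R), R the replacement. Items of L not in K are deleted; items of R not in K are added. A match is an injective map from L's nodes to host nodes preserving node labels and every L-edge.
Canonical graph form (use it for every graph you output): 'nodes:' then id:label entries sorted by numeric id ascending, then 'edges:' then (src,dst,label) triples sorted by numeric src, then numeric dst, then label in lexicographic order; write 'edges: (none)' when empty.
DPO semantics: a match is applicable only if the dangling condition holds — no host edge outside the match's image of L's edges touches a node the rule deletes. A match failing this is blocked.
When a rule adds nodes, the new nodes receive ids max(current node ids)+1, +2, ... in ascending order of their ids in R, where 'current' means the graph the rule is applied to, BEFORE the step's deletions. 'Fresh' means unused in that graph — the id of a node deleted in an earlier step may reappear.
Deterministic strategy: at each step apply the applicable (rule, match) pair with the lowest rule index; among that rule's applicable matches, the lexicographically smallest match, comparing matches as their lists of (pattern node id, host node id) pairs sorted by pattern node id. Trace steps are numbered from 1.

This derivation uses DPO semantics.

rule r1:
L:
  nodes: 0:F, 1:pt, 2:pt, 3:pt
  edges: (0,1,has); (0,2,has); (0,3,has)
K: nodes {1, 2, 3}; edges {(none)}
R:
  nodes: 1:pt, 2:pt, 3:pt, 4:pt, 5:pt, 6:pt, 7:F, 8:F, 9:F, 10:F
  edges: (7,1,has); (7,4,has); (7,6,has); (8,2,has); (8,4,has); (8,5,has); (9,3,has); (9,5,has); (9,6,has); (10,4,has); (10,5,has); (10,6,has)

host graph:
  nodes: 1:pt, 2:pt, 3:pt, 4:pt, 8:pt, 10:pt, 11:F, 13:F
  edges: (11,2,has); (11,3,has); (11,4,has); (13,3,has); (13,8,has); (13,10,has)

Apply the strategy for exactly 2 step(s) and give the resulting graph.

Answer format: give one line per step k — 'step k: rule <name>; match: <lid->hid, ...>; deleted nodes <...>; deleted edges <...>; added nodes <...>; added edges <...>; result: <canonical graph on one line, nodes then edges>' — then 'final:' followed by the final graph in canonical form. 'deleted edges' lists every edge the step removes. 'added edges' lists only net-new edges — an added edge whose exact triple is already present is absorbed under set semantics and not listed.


step 1: rule r1; match: 0->11, 1->2, 2->3, 3->4; deleted nodes 11; deleted edges (11,2,has); (11,3,has); (11,4,has); added nodes 14, 15, 16, 17, 18, 19, 20; added edges (17,2,has); (17,14,has); (17,16,has); (18,3,has); (18,14,has); (18,15,has); (19,4,has); (19,15,has); (19,16,has); (20,14,has); (20,15,has); (20,16,has); result: nodes: 1:pt, 2:pt, 3:pt, 4:pt, 8:pt, 10:pt, 13:F, 14:pt, 15:pt, 16:pt, 17:F, 18:F, 19:F, 20:F edges: (13,3,has); (13,8,has); (13,10,has); (17,2,has); (17,14,has); (17,16,has); (18,3,has); (18,14,has); (18,15,has); (19,4,has); (19,15,has); (19,16,has); (20,14,has); (20,15,has); (20,16,has)
step 2: rule r1; match: 0->13, 1->3, 2->8, 3->10; deleted nodes 13; deleted edges (13,3,has); (13,8,has); (13,10,has); added nodes 21, 22, 23, 24, 25, 26, 27; added edges (24,3,has); (24,21,has); (24,23,has); (25,8,has); (25,21,has); (25,22,has); (26,10,has); (26,22,has); (26,23,has); (27,21,has); (27,22,has); (27,23,has); result: nodes: 1:pt, 2:pt, 3:pt, 4:pt, 8:pt, 10:pt, 14:pt, 15:pt, 16:pt, 17:F, 18:F, 19:F, 20:F, 21:pt, 22:pt, 23:pt, 24:F, 25:F, 26:F, 27:F edges: (17,2,has); (17,14,has); (17,16,has); (18,3,has); (18,14,has); (18,15,has); (19,4,has); (19,15,has); (19,16,has); (20,14,has); (20,15,has); (20,16,has); (24,3,has); (24,21,has); (24,23,has); (25,8,has); (25,21,has); (25,22,has); (26,10,has); (26,22,has); (26,23,has); (27,21,has); (27,22,has); (27,23,has)
final:
nodes: 1:pt, 2:pt, 3:pt, 4:pt, 8:pt, 10:pt, 14:pt, 15:pt, 16:pt, 17:F, 18:F, 19:F, 20:F, 21:pt, 22:pt, 23:pt, 24:F, 25:F, 26:F, 27:F
edges: (17,2,has); (17,14,has); (17,16,has); (18,3,has); (18,14,has); (18,15,has); (19,4,has); (19,15,has); (19,16,has); (20,14,has); (20,15,has); (20,16,has); (24,3,has); (24,21,has); (24,23,has); (25,8,has); (25,21,has); (25,22,has); (26,10,has); (26,22,has); (26,23,has); (27,21,has); (27,22,has); (27,23,has)
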